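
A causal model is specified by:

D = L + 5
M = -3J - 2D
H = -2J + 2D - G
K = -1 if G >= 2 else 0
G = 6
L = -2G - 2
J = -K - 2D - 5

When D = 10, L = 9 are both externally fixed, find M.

Under do(D = 10, L = 9), each intervened variable's structural equation is replaced by its fixed value.
K = -1 if G >= 2 else 0  [with G=6]  = -1
J = -K - 2D - 5  [with K=-1, D=10]  = -24
M = -3J - 2D  [with J=-24, D=10]  = 52

52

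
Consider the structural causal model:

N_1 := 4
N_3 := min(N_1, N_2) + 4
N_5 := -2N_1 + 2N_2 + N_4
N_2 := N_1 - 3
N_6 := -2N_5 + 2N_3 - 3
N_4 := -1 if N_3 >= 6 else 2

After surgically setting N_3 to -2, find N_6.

The intervention breaks the incoming arrows to N_3: N_3 := min(N_1, N_2) + 4 no longer applies, and N_3 = -2.
N_2 = N_1 - 3  [with N_1=4]  = 1
N_4 = -1 if N_3 >= 6 else 2  [with N_3=-2]  = 2
N_5 = -2N_1 + 2N_2 + N_4  [with N_1=4, N_2=1, N_4=2]  = -4
N_6 = -2N_5 + 2N_3 - 3  [with N_5=-4, N_3=-2]  = 1

1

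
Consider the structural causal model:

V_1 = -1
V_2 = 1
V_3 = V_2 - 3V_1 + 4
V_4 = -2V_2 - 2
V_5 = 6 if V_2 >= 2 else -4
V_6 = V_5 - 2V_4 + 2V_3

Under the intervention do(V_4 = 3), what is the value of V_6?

6

Under do(V_4=3), the mechanism V_4 = -2V_2 - 2 is discarded; V_4 is fixed at 3.
V_3 = V_2 - 3V_1 + 4  [with V_2=1, V_1=-1]  = 8
V_5 = 6 if V_2 >= 2 else -4  [with V_2=1]  = -4
V_6 = V_5 - 2V_4 + 2V_3  [with V_5=-4, V_4=3, V_3=8]  = 6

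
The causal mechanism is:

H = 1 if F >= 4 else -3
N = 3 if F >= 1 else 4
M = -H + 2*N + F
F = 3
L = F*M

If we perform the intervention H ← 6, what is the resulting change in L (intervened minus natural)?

-27

do(H=6) replaces the equation H = 1 if F >= 4 else -3 with the constant H = 6.
N = 3 if F >= 1 else 4  [with F=3]  = 3
M = -H + 2*N + F  [with H=6, N=3, F=3]  = 3
L = F*M  [with F=3, M=3]  = 9
Without intervention: N = 3 if F >= 1 else 4  [with F=3]  = 3; H = 1 if F >= 4 else -3  [with F=3]  = -3; M = -H + 2*N + F  [with H=-3, N=3, F=3]  = 12; L = F*M  [with F=3, M=12]  = 36.
Change = 9 − 36 = -27.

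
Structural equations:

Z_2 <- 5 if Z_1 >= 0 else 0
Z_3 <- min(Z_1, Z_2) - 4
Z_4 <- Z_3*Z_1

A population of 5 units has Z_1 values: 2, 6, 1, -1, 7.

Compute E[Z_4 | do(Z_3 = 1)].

Every unit gets Z_3=1 under the intervention. Z_4 values become 2, 6, 1, -1, 7; E[Z_4|do(Z_3=1)] = 3.

3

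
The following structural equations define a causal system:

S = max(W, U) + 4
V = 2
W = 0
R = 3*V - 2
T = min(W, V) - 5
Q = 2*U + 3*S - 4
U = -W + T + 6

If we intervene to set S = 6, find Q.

16

Intervening sets S = 6 and removes its equation (S = max(W, U) + 4).
T = min(W, V) - 5  [with W=0, V=2]  = -5
U = -W + T + 6  [with W=0, T=-5]  = 1
Q = 2*U + 3*S - 4  [with U=1, S=6]  = 16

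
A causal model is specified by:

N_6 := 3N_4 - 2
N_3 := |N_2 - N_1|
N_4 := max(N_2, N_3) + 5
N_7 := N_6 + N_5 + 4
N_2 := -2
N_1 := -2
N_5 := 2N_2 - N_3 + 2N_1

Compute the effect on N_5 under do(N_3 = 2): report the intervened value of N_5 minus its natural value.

do(N_3=2) replaces the equation N_3 := |N_2 - N_1| with the constant N_3 = 2.
N_5 = 2N_2 - N_3 + 2N_1  [with N_2=-2, N_3=2, N_1=-2]  = -10
Without intervention: N_3 = |N_2 - N_1|  [with N_2=-2, N_1=-2]  = 0; N_5 = 2N_2 - N_3 + 2N_1  [with N_2=-2, N_3=0, N_1=-2]  = -8.
Change = -10 − (-8) = -2.

-2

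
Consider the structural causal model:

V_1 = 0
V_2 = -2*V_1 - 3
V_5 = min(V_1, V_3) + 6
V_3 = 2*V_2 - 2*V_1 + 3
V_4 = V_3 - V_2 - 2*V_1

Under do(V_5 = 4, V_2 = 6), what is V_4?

Setting V_5 = 4, V_2 = 6 by intervention discards those variables' equations.
V_3 = 2*V_2 - 2*V_1 + 3  [with V_2=6, V_1=0]  = 15
V_4 = V_3 - V_2 - 2*V_1  [with V_3=15, V_2=6, V_1=0]  = 9

9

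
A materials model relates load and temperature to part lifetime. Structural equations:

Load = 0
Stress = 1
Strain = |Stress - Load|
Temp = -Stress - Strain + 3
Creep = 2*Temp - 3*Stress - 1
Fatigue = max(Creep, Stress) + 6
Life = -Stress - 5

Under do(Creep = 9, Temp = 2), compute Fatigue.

15

Setting Creep = 9, Temp = 2 by intervention discards those variables' equations.
Fatigue = max(Creep, Stress) + 6  [with Creep=9, Stress=1]  = 15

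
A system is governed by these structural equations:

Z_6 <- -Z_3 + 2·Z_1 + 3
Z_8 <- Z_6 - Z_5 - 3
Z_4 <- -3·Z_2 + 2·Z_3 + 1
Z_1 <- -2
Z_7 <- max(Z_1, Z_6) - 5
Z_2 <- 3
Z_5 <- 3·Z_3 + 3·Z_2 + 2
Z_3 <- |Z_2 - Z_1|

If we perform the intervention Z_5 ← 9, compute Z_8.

do(Z_5=9) replaces the equation Z_5 <- 3·Z_3 + 3·Z_2 + 2 with the constant Z_5 = 9.
Z_3 = |Z_2 - Z_1|  [with Z_2=3, Z_1=-2]  = 5
Z_6 = -Z_3 + 2·Z_1 + 3  [with Z_3=5, Z_1=-2]  = -6
Z_8 = Z_6 - Z_5 - 3  [with Z_6=-6, Z_5=9]  = -18

-18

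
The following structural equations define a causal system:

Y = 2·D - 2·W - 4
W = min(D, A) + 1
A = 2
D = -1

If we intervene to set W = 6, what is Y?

-18

The intervention breaks the incoming arrows to W: W = min(D, A) + 1 no longer applies, and W = 6.
Y = 2·D - 2·W - 4  [with D=-1, W=6]  = -18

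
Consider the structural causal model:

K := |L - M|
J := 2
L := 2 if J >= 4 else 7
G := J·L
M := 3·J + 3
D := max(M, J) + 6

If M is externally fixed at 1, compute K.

The intervention breaks the incoming arrows to M: M := 3·J + 3 no longer applies, and M = 1.
L = 2 if J >= 4 else 7  [with J=2]  = 7
K = |L - M|  [with L=7, M=1]  = 6

6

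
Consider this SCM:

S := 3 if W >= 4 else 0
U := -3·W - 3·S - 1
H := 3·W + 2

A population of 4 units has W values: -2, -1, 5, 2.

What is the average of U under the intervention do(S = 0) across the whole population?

Under do(S=0), S's equation is replaced by S=0 for every unit. Per-unit U: 5, 2, -16, -7. Mean = -4.

-4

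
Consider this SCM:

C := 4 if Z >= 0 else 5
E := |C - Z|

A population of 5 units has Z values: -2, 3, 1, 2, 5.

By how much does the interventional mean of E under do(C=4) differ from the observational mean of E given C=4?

0.85

The intervention sets C=4 in all 5 units regardless of Z. Recomputing E per unit gives 6, 1, 3, 2, 1; average 2.6.
Observing C=4 restricts to units where C's equation naturally yields 4: Z ∈ {3, 1, 2, 5}. In that subpopulation E = 1, 3, 2, 1, mean 1.75.
Difference = 2.6 − 1.75 = 0.85.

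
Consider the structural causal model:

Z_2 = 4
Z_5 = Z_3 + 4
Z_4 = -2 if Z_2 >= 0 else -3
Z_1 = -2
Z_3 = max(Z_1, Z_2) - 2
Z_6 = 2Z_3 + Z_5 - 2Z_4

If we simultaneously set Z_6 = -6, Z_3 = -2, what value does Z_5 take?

2

Under do(Z_6 = -6, Z_3 = -2), each intervened variable's structural equation is replaced by its fixed value.
Z_5 = Z_3 + 4  [with Z_3=-2]  = 2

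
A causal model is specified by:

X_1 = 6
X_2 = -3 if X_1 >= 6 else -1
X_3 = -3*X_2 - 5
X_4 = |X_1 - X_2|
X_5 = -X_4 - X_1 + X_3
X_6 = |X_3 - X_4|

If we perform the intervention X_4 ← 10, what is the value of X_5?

Intervening sets X_4 = 10 and removes its equation (X_4 = |X_1 - X_2|).
X_2 = -3 if X_1 >= 6 else -1  [with X_1=6]  = -3
X_3 = -3*X_2 - 5  [with X_2=-3]  = 4
X_5 = -X_4 - X_1 + X_3  [with X_4=10, X_1=6, X_3=4]  = -12

-12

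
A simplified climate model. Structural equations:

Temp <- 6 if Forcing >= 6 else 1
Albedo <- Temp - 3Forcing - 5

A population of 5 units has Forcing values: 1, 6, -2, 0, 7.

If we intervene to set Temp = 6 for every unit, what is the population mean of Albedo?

-6.2

The intervention sets Temp=6 in all 5 units regardless of Forcing. Recomputing Albedo per unit gives -2, -17, 7, 1, -20; average -6.2.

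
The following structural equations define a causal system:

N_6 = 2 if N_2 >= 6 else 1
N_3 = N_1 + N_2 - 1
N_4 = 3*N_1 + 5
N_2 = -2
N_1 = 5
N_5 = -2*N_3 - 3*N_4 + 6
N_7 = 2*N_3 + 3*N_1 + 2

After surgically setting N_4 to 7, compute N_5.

-19

Intervening sets N_4 = 7 and removes its equation (N_4 = 3*N_1 + 5).
N_3 = N_1 + N_2 - 1  [with N_1=5, N_2=-2]  = 2
N_5 = -2*N_3 - 3*N_4 + 6  [with N_3=2, N_4=7]  = -19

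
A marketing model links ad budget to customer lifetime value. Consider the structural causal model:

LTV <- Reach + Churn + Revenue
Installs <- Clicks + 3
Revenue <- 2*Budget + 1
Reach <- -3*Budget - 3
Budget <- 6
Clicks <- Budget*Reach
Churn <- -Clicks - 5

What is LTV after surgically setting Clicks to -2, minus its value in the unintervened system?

-124

The intervention breaks the incoming arrows to Clicks: Clicks <- Budget*Reach no longer applies, and Clicks = -2.
Reach = -3*Budget - 3  [with Budget=6]  = -21
Churn = -Clicks - 5  [with Clicks=-2]  = -3
Revenue = 2*Budget + 1  [with Budget=6]  = 13
LTV = Reach + Churn + Revenue  [with Reach=-21, Churn=-3, Revenue=13]  = -11
Without intervention: Reach = -3*Budget - 3  [with Budget=6]  = -21; Clicks = Budget*Reach  [with Budget=6, Reach=-21]  = -126; Churn = -Clicks - 5  [with Clicks=-126]  = 121; Revenue = 2*Budget + 1  [with Budget=6]  = 13; LTV = Reach + Churn + Revenue  [with Reach=-21, Churn=121, Revenue=13]  = 113.
Change = -11 − 113 = -124.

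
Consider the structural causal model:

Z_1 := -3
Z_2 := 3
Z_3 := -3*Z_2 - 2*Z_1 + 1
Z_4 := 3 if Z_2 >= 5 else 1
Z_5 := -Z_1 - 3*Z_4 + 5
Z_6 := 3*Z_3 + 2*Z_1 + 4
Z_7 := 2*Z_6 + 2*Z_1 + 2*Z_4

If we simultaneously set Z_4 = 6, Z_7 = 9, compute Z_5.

Setting Z_4 = 6, Z_7 = 9 by intervention discards those variables' equations.
Z_5 = -Z_1 - 3*Z_4 + 5  [with Z_1=-3, Z_4=6]  = -10

-10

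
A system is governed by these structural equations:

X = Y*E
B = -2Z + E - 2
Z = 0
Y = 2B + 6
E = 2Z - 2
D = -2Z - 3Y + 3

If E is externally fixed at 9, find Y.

20

Under do(E=9), the mechanism E = 2Z - 2 is discarded; E is fixed at 9.
B = -2Z + E - 2  [with Z=0, E=9]  = 7
Y = 2B + 6  [with B=7]  = 20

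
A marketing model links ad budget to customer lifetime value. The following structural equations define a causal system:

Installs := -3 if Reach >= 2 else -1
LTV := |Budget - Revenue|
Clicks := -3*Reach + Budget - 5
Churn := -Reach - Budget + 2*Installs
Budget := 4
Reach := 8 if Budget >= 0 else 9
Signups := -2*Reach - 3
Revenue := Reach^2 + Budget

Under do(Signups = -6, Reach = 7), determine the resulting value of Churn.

-17

The joint intervention fixes Signups = -6, Reach = 7, removing each variable's own equation.
Installs = -3 if Reach >= 2 else -1  [with Reach=7]  = -3
Churn = -Reach - Budget + 2*Installs  [with Reach=7, Budget=4, Installs=-3]  = -17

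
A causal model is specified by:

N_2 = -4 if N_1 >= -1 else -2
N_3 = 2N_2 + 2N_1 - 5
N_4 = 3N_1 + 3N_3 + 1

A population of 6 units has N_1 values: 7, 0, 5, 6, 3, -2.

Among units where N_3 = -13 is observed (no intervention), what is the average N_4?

Observing N_3=-13 restricts to units where N_3's equation naturally yields -13: N_1 ∈ {0, -2}. In that subpopulation N_4 = -38, -44, mean -41.

-41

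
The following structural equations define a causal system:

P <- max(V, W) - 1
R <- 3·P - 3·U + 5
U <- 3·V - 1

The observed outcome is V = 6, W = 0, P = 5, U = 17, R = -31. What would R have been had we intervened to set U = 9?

Intervening sets U = 9 and removes its equation (U <- 3·V - 1).
P = max(V, W) - 1  [with V=6, W=0]  = 5
R = 3·P - 3·U + 5  [with P=5, U=9]  = -7

-7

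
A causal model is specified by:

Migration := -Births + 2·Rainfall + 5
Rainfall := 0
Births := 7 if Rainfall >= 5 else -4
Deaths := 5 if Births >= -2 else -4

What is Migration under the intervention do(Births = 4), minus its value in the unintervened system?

-8

Under do(Births=4), the mechanism Births := 7 if Rainfall >= 5 else -4 is discarded; Births is fixed at 4.
Migration = -Births + 2·Rainfall + 5  [with Births=4, Rainfall=0]  = 1
Without intervention: Births = 7 if Rainfall >= 5 else -4  [with Rainfall=0]  = -4; Migration = -Births + 2·Rainfall + 5  [with Births=-4, Rainfall=0]  = 9.
Change = 1 − 9 = -8.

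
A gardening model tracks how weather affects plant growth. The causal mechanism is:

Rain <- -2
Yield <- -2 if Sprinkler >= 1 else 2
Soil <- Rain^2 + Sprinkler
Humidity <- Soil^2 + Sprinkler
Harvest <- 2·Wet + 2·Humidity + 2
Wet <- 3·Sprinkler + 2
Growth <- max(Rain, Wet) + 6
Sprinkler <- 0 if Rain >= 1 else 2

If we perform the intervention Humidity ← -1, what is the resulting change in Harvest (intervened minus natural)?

-78

Intervening sets Humidity = -1 and removes its equation (Humidity <- Soil^2 + Sprinkler).
Sprinkler = 0 if Rain >= 1 else 2  [with Rain=-2]  = 2
Wet = 3·Sprinkler + 2  [with Sprinkler=2]  = 8
Harvest = 2·Wet + 2·Humidity + 2  [with Wet=8, Humidity=-1]  = 16
Without intervention: Sprinkler = 0 if Rain >= 1 else 2  [with Rain=-2]  = 2; Soil = Rain^2 + Sprinkler  [with Rain=-2, Sprinkler=2]  = 6; Wet = 3·Sprinkler + 2  [with Sprinkler=2]  = 8; Humidity = Soil^2 + Sprinkler  [with Soil=6, Sprinkler=2]  = 38; Harvest = 2·Wet + 2·Humidity + 2  [with Wet=8, Humidity=38]  = 94.
Change = 16 − 94 = -78.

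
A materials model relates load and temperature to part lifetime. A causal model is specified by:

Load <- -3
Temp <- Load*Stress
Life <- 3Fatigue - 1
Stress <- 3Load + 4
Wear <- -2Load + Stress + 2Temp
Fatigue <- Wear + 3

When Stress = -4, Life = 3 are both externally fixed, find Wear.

The joint intervention fixes Stress = -4, Life = 3, removing each variable's own equation.
Temp = Load*Stress  [with Load=-3, Stress=-4]  = 12
Wear = -2Load + Stress + 2Temp  [with Load=-3, Stress=-4, Temp=12]  = 26

26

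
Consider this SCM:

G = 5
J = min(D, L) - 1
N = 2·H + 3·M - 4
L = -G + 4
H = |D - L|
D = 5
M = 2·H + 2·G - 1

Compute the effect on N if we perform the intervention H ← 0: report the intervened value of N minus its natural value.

-48

Under do(H=0), the mechanism H = |D - L| is discarded; H is fixed at 0.
M = 2·H + 2·G - 1  [with H=0, G=5]  = 9
N = 2·H + 3·M - 4  [with H=0, M=9]  = 23
Without intervention: L = -G + 4  [with G=5]  = -1; H = |D - L|  [with D=5, L=-1]  = 6; M = 2·H + 2·G - 1  [with H=6, G=5]  = 21; N = 2·H + 3·M - 4  [with H=6, M=21]  = 71.
Change = 23 − 71 = -48.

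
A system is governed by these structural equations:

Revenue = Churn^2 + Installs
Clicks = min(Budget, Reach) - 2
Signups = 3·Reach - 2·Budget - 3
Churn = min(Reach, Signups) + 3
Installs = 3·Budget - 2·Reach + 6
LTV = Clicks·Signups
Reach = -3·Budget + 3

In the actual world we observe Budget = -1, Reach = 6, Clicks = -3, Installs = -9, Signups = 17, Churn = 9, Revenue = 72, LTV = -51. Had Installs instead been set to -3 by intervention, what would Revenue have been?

The intervention breaks the incoming arrows to Installs: Installs = 3·Budget - 2·Reach + 6 no longer applies, and Installs = -3.
Reach = -3·Budget + 3  [with Budget=-1]  = 6
Signups = 3·Reach - 2·Budget - 3  [with Reach=6, Budget=-1]  = 17
Churn = min(Reach, Signups) + 3  [with Reach=6, Signups=17]  = 9
Revenue = Churn^2 + Installs  [with Churn=9, Installs=-3]  = 78

78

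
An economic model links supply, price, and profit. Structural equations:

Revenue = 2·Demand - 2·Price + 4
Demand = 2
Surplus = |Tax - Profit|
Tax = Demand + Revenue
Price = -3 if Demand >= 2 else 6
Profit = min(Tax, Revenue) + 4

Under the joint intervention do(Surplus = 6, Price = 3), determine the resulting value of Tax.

4

Under do(Surplus = 6, Price = 3), each intervened variable's structural equation is replaced by its fixed value.
Revenue = 2·Demand - 2·Price + 4  [with Demand=2, Price=3]  = 2
Tax = Demand + Revenue  [with Demand=2, Revenue=2]  = 4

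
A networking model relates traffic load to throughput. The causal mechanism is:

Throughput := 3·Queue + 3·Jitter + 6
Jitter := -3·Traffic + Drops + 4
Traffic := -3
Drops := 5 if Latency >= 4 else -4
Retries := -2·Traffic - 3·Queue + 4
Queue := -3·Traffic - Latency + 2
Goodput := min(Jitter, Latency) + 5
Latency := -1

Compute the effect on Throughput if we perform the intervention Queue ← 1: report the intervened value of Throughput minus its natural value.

-33

The intervention breaks the incoming arrows to Queue: Queue := -3·Traffic - Latency + 2 no longer applies, and Queue = 1.
Drops = 5 if Latency >= 4 else -4  [with Latency=-1]  = -4
Jitter = -3·Traffic + Drops + 4  [with Traffic=-3, Drops=-4]  = 9
Throughput = 3·Queue + 3·Jitter + 6  [with Queue=1, Jitter=9]  = 36
Without intervention: Queue = -3·Traffic - Latency + 2  [with Traffic=-3, Latency=-1]  = 12; Drops = 5 if Latency >= 4 else -4  [with Latency=-1]  = -4; Jitter = -3·Traffic + Drops + 4  [with Traffic=-3, Drops=-4]  = 9; Throughput = 3·Queue + 3·Jitter + 6  [with Queue=12, Jitter=9]  = 69.
Change = 36 − 69 = -33.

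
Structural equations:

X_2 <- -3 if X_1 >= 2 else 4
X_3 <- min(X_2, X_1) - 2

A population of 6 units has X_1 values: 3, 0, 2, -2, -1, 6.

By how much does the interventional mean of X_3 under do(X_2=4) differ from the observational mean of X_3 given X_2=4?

2

Under do(X_2=4), X_2's equation is replaced by X_2=4 for every unit. Per-unit X_3: 1, -2, 0, -4, -3, 2. Mean = -1.
Conditioning on X_2=4 selects the 3 unit(s) with X_1 ∈ {0, -2, -1}. Their X_3 values: -2, -4, -3. Mean = -3.
Difference = -1 − (-3) = 2.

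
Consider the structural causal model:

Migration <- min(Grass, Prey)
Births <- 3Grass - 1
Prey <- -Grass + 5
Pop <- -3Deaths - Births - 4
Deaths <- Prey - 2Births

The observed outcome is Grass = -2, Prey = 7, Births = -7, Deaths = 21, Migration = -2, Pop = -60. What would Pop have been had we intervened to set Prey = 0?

-39

Under do(Prey=0), the mechanism Prey <- -Grass + 5 is discarded; Prey is fixed at 0.
Births = 3Grass - 1  [with Grass=-2]  = -7
Deaths = Prey - 2Births  [with Prey=0, Births=-7]  = 14
Pop = -3Deaths - Births - 4  [with Deaths=14, Births=-7]  = -39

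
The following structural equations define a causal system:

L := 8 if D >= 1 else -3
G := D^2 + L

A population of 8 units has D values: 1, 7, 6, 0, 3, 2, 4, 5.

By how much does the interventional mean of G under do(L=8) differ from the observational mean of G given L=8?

Every unit gets L=8 under the intervention. G values become 9, 57, 44, 8, 17, 12, 24, 33; E[G|do(L=8)] = 25.5.
Observing L=8 restricts to units where L's equation naturally yields 8: D ∈ {1, 7, 6, 3, 2, 4, 5}. In that subpopulation G = 9, 57, 44, 17, 12, 24, 33, mean 28.
Difference = 25.5 − 28 = -2.5.

-2.5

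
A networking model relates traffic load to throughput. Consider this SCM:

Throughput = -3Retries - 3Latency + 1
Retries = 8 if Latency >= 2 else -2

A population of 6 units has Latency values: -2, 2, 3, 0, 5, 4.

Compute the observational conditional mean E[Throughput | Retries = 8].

E[Throughput|Retries=8] averages over only the 4 units with Retries=8 (Latency = 2, 3, 5, 4): Throughput = -29, -32, -38, -35, mean -33.5.

-33.5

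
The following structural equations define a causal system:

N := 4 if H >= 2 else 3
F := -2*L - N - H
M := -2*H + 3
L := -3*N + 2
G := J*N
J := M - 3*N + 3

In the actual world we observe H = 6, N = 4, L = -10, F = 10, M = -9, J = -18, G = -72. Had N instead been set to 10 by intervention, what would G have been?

-360

Under do(N=10), the mechanism N := 4 if H >= 2 else 3 is discarded; N is fixed at 10.
M = -2*H + 3  [with H=6]  = -9
J = M - 3*N + 3  [with M=-9, N=10]  = -36
G = J*N  [with J=-36, N=10]  = -360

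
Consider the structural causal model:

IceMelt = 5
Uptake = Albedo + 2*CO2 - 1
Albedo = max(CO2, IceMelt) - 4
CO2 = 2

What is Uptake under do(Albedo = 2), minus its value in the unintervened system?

1

The intervention breaks the incoming arrows to Albedo: Albedo = max(CO2, IceMelt) - 4 no longer applies, and Albedo = 2.
Uptake = Albedo + 2*CO2 - 1  [with Albedo=2, CO2=2]  = 5
Without intervention: Albedo = max(CO2, IceMelt) - 4  [with CO2=2, IceMelt=5]  = 1; Uptake = Albedo + 2*CO2 - 1  [with Albedo=1, CO2=2]  = 4.
Change = 5 − 4 = 1.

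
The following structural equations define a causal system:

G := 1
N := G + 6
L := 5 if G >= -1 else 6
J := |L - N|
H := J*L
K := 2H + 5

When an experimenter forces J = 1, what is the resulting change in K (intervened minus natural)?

-10

Under do(J=1), the mechanism J := |L - N| is discarded; J is fixed at 1.
L = 5 if G >= -1 else 6  [with G=1]  = 5
H = J*L  [with J=1, L=5]  = 5
K = 2H + 5  [with H=5]  = 15
Without intervention: N = G + 6  [with G=1]  = 7; L = 5 if G >= -1 else 6  [with G=1]  = 5; J = |L - N|  [with L=5, N=7]  = 2; H = J*L  [with J=2, L=5]  = 10; K = 2H + 5  [with H=10]  = 25.
Change = 15 − 25 = -10.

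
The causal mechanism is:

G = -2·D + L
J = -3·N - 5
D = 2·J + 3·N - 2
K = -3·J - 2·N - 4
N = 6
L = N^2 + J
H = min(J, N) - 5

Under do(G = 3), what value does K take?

53

Under do(G=3), the mechanism G = -2·D + L is discarded; G is fixed at 3.
Since K is not a descendant of the intervened variable, it is unaffected.
J = -3·N - 5  [with N=6]  = -23
K = -3·J - 2·N - 4  [with J=-23, N=6]  = 53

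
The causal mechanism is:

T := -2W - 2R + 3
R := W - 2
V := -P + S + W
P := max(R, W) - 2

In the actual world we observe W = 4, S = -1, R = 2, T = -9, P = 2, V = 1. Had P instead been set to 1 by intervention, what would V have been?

2

The intervention breaks the incoming arrows to P: P := max(R, W) - 2 no longer applies, and P = 1.
V = -P + S + W  [with P=1, S=-1, W=4]  = 2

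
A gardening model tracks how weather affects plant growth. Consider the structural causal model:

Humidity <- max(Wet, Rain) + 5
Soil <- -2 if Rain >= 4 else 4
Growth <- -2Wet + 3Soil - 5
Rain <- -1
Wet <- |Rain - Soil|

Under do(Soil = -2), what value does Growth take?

Under do(Soil=-2), the mechanism Soil <- -2 if Rain >= 4 else 4 is discarded; Soil is fixed at -2.
Wet = |Rain - Soil|  [with Rain=-1, Soil=-2]  = 1
Growth = -2Wet + 3Soil - 5  [with Wet=1, Soil=-2]  = -13

-13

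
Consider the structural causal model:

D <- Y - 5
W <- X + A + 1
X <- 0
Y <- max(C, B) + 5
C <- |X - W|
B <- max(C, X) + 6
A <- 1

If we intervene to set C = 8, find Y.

Under do(C=8), the mechanism C <- |X - W| is discarded; C is fixed at 8.
B = max(C, X) + 6  [with C=8, X=0]  = 14
Y = max(C, B) + 5  [with C=8, B=14]  = 19

19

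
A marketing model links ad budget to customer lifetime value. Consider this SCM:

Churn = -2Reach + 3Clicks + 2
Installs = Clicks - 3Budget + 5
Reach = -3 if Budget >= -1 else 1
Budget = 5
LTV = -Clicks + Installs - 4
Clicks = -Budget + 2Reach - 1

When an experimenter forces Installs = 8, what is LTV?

16

Under do(Installs=8), the mechanism Installs = Clicks - 3Budget + 5 is discarded; Installs is fixed at 8.
Reach = -3 if Budget >= -1 else 1  [with Budget=5]  = -3
Clicks = -Budget + 2Reach - 1  [with Budget=5, Reach=-3]  = -12
LTV = -Clicks + Installs - 4  [with Clicks=-12, Installs=8]  = 16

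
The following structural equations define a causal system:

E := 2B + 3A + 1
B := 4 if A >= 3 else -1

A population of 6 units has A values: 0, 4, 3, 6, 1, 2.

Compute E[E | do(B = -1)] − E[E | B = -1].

5

The intervention sets B=-1 in all 6 units regardless of A. Recomputing E per unit gives -1, 11, 8, 17, 2, 5; average 7.
Conditioning on B=-1 selects the 3 unit(s) with A ∈ {0, 1, 2}. Their E values: -1, 2, 5. Mean = 2.
Difference = 7 − 2 = 5.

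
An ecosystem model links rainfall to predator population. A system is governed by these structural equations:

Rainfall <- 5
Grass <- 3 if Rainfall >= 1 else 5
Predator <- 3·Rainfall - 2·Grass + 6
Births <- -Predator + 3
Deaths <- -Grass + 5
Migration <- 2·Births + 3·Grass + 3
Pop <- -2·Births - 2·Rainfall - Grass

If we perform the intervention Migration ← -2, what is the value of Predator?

do(Migration=-2) replaces the equation Migration <- 2·Births + 3·Grass + 3 with the constant Migration = -2.
Predator is not downstream of the intervention, so its value is determined by the original equations.
Grass = 3 if Rainfall >= 1 else 5  [with Rainfall=5]  = 3
Predator = 3·Rainfall - 2·Grass + 6  [with Rainfall=5, Grass=3]  = 15

15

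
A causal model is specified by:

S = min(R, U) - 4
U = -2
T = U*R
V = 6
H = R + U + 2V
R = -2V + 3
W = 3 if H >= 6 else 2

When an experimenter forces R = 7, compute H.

The intervention breaks the incoming arrows to R: R = -2V + 3 no longer applies, and R = 7.
H = R + U + 2V  [with R=7, U=-2, V=6]  = 17

17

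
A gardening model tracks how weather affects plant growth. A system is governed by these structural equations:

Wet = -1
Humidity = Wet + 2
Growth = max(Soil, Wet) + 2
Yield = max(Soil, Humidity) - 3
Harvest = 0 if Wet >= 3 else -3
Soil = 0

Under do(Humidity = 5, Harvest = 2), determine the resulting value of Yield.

Setting Humidity = 5, Harvest = 2 by intervention discards those variables' equations.
Yield = max(Soil, Humidity) - 3  [with Soil=0, Humidity=5]  = 2

2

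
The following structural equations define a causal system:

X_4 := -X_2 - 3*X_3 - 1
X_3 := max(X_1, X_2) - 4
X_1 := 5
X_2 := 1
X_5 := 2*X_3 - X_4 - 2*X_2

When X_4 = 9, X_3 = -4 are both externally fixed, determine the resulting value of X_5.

The joint intervention fixes X_4 = 9, X_3 = -4, removing each variable's own equation.
X_5 = 2*X_3 - X_4 - 2*X_2  [with X_3=-4, X_4=9, X_2=1]  = -19

-19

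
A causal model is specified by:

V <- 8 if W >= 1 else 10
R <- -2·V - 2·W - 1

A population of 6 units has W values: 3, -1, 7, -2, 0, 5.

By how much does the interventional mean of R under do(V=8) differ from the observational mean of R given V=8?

6

Every unit gets V=8 under the intervention. R values become -23, -15, -31, -13, -17, -27; E[R|do(V=8)] = -21.
Observing V=8 restricts to units where V's equation naturally yields 8: W ∈ {3, 7, 5}. In that subpopulation R = -23, -31, -27, mean -27.
Difference = -21 − (-27) = 6.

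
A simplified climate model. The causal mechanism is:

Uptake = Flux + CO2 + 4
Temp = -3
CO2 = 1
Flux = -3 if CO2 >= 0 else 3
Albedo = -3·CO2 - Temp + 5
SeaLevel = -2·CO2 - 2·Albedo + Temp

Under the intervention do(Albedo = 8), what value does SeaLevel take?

-21

The intervention breaks the incoming arrows to Albedo: Albedo = -3·CO2 - Temp + 5 no longer applies, and Albedo = 8.
SeaLevel = -2·CO2 - 2·Albedo + Temp  [with CO2=1, Albedo=8, Temp=-3]  = -21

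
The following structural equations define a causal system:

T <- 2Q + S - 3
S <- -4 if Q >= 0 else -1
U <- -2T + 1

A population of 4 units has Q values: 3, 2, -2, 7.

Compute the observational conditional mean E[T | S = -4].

E[T|S=-4] averages over only the 3 units with S=-4 (Q = 3, 2, 7): T = -1, -3, 7, mean 1.

1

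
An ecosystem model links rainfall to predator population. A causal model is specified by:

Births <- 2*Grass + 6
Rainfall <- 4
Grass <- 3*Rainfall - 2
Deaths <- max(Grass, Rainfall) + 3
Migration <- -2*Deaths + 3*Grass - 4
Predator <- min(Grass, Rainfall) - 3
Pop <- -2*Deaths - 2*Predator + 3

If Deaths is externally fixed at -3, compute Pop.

Under do(Deaths=-3), the mechanism Deaths <- max(Grass, Rainfall) + 3 is discarded; Deaths is fixed at -3.
Grass = 3*Rainfall - 2  [with Rainfall=4]  = 10
Predator = min(Grass, Rainfall) - 3  [with Grass=10, Rainfall=4]  = 1
Pop = -2*Deaths - 2*Predator + 3  [with Deaths=-3, Predator=1]  = 7

7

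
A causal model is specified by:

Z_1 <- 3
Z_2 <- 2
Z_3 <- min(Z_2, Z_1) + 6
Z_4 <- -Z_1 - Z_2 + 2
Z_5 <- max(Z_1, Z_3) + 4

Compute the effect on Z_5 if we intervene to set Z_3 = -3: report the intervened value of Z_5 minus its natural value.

do(Z_3=-3) replaces the equation Z_3 <- min(Z_2, Z_1) + 6 with the constant Z_3 = -3.
Z_5 = max(Z_1, Z_3) + 4  [with Z_1=3, Z_3=-3]  = 7
Without intervention: Z_3 = min(Z_2, Z_1) + 6  [with Z_2=2, Z_1=3]  = 8; Z_5 = max(Z_1, Z_3) + 4  [with Z_1=3, Z_3=8]  = 12.
Change = 7 − 12 = -5.

-5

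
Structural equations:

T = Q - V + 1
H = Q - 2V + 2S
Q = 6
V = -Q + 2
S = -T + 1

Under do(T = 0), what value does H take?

do(T=0) replaces the equation T = Q - V + 1 with the constant T = 0.
V = -Q + 2  [with Q=6]  = -4
S = -T + 1  [with T=0]  = 1
H = Q - 2V + 2S  [with Q=6, V=-4, S=1]  = 16

16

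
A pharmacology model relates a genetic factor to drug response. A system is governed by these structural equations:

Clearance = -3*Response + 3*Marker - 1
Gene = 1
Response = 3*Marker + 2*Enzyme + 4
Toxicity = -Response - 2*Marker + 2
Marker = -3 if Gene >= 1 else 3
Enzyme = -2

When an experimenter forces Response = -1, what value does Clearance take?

-7

Under do(Response=-1), the mechanism Response = 3*Marker + 2*Enzyme + 4 is discarded; Response is fixed at -1.
Marker = -3 if Gene >= 1 else 3  [with Gene=1]  = -3
Clearance = -3*Response + 3*Marker - 1  [with Response=-1, Marker=-3]  = -7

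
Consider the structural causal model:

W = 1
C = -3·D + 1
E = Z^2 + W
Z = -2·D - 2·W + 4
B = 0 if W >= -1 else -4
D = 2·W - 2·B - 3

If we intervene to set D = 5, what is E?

The intervention breaks the incoming arrows to D: D = 2·W - 2·B - 3 no longer applies, and D = 5.
Z = -2·D - 2·W + 4  [with D=5, W=1]  = -8
E = Z^2 + W  [with Z=-8, W=1]  = 65

65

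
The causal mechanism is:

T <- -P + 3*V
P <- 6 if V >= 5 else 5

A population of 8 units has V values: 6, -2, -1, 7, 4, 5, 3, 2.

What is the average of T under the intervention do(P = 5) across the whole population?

4

do(P=5) breaks P's dependence on V. With P=5 fixed, T across the units is 13, -11, -8, 16, 7, 10, 4, 1, mean 4.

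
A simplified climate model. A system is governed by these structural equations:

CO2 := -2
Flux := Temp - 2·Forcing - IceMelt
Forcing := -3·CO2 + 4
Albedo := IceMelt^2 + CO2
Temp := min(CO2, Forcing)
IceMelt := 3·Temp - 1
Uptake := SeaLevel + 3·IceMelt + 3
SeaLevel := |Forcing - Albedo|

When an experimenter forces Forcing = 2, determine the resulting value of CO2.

Under do(Forcing=2), the mechanism Forcing := -3·CO2 + 4 is discarded; Forcing is fixed at 2.
CO2 is not downstream of the intervention, so its value is determined by the original equations.

-2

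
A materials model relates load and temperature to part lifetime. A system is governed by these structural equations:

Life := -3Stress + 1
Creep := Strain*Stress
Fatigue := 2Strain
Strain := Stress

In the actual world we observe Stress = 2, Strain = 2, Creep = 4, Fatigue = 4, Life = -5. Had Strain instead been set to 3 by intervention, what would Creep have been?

6

The intervention breaks the incoming arrows to Strain: Strain := Stress no longer applies, and Strain = 3.
Creep = Strain*Stress  [with Strain=3, Stress=2]  = 6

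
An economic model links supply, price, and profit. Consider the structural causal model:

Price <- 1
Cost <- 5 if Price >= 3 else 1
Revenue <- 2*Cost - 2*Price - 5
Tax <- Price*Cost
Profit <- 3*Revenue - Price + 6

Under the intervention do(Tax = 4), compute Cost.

1

The intervention breaks the incoming arrows to Tax: Tax <- Price*Cost no longer applies, and Tax = 4.
Since Cost is not a descendant of the intervened variable, it is unaffected.
Cost = 5 if Price >= 3 else 1  [with Price=1]  = 1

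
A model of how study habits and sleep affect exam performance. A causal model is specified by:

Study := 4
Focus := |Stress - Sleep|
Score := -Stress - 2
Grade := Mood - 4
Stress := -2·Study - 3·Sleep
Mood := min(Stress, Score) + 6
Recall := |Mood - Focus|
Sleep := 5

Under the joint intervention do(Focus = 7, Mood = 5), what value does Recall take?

2

Setting Focus = 7, Mood = 5 by intervention discards those variables' equations.
Recall = |Mood - Focus|  [with Mood=5, Focus=7]  = 2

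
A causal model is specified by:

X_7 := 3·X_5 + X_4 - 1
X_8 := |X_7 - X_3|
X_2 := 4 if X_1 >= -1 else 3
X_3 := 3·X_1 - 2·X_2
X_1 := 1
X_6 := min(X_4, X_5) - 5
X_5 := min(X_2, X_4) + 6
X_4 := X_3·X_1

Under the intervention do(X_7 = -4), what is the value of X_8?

1

do(X_7=-4) replaces the equation X_7 := 3·X_5 + X_4 - 1 with the constant X_7 = -4.
X_2 = 4 if X_1 >= -1 else 3  [with X_1=1]  = 4
X_3 = 3·X_1 - 2·X_2  [with X_1=1, X_2=4]  = -5
X_8 = |X_7 - X_3|  [with X_7=-4, X_3=-5]  = 1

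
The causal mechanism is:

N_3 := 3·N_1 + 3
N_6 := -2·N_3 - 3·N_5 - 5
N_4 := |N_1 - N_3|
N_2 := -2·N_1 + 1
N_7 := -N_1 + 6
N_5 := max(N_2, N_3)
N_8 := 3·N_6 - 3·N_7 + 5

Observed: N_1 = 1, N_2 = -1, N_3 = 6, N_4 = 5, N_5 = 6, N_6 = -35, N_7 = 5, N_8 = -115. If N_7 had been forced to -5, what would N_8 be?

-85

do(N_7=-5) replaces the equation N_7 := -N_1 + 6 with the constant N_7 = -5.
N_2 = -2·N_1 + 1  [with N_1=1]  = -1
N_3 = 3·N_1 + 3  [with N_1=1]  = 6
N_5 = max(N_2, N_3)  [with N_2=-1, N_3=6]  = 6
N_6 = -2·N_3 - 3·N_5 - 5  [with N_3=6, N_5=6]  = -35
N_8 = 3·N_6 - 3·N_7 + 5  [with N_6=-35, N_7=-5]  = -85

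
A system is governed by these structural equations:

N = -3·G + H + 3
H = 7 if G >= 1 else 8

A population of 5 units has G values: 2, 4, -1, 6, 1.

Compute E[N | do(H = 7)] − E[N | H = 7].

2.55

do(H=7) breaks H's dependence on G. With H=7 fixed, N across the units is 4, -2, 13, -8, 7, mean 2.8.
Observing H=7 restricts to units where H's equation naturally yields 7: G ∈ {2, 4, 6, 1}. In that subpopulation N = 4, -2, -8, 7, mean 0.25.
Difference = 2.8 − 0.25 = 2.55.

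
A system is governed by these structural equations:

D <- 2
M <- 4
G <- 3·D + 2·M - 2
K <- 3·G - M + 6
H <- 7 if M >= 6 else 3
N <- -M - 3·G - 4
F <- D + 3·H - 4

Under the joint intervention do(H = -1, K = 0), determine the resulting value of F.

-5

Setting H = -1, K = 0 by intervention discards those variables' equations.
F = D + 3·H - 4  [with D=2, H=-1]  = -5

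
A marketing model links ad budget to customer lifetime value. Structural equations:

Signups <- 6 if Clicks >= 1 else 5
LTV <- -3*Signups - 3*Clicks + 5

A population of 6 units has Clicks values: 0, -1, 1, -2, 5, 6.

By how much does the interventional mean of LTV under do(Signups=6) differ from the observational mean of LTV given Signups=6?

Under do(Signups=6), Signups's equation is replaced by Signups=6 for every unit. Per-unit LTV: -13, -10, -16, -7, -28, -31. Mean = -17.5.
E[LTV|Signups=6] averages over only the 3 units with Signups=6 (Clicks = 1, 5, 6): LTV = -16, -28, -31, mean -25.
Difference = -17.5 − (-25) = 7.5.

7.5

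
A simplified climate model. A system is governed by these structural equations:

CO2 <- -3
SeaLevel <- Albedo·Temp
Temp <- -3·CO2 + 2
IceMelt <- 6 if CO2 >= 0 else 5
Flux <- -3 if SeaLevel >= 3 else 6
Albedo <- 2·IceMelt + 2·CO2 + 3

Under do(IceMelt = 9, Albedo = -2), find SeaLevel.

-22

Setting IceMelt = 9, Albedo = -2 by intervention discards those variables' equations.
Temp = -3·CO2 + 2  [with CO2=-3]  = 11
SeaLevel = Albedo·Temp  [with Albedo=-2, Temp=11]  = -22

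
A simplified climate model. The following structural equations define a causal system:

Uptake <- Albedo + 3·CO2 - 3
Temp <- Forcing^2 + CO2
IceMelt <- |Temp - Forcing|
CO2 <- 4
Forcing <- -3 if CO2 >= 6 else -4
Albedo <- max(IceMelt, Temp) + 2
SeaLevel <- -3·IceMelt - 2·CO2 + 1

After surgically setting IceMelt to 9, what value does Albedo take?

22

Intervening sets IceMelt = 9 and removes its equation (IceMelt <- |Temp - Forcing|).
Forcing = -3 if CO2 >= 6 else -4  [with CO2=4]  = -4
Temp = Forcing^2 + CO2  [with Forcing=-4, CO2=4]  = 20
Albedo = max(IceMelt, Temp) + 2  [with IceMelt=9, Temp=20]  = 22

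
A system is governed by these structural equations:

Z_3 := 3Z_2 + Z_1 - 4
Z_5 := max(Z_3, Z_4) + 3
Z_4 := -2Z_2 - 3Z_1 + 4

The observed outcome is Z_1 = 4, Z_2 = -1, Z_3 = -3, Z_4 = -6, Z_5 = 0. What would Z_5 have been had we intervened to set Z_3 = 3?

do(Z_3=3) replaces the equation Z_3 := 3Z_2 + Z_1 - 4 with the constant Z_3 = 3.
Z_4 = -2Z_2 - 3Z_1 + 4  [with Z_2=-1, Z_1=4]  = -6
Z_5 = max(Z_3, Z_4) + 3  [with Z_3=3, Z_4=-6]  = 6

6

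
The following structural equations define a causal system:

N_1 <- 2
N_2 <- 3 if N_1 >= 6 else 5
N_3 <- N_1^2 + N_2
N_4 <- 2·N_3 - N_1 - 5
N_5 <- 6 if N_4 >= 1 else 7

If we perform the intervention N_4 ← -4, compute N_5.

Intervening sets N_4 = -4 and removes its equation (N_4 <- 2·N_3 - N_1 - 5).
N_5 = 6 if N_4 >= 1 else 7  [with N_4=-4]  = 7

7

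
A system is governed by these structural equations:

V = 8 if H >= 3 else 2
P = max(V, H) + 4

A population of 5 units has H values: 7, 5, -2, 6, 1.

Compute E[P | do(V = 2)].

Every unit gets V=2 under the intervention. P values become 11, 9, 6, 10, 6; E[P|do(V=2)] = 8.4.

8.4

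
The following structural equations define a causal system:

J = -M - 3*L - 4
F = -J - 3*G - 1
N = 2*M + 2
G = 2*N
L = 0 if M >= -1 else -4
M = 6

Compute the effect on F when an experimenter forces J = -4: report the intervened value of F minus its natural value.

The intervention breaks the incoming arrows to J: J = -M - 3*L - 4 no longer applies, and J = -4.
N = 2*M + 2  [with M=6]  = 14
G = 2*N  [with N=14]  = 28
F = -J - 3*G - 1  [with J=-4, G=28]  = -81
Without intervention: L = 0 if M >= -1 else -4  [with M=6]  = 0; J = -M - 3*L - 4  [with M=6, L=0]  = -10; N = 2*M + 2  [with M=6]  = 14; G = 2*N  [with N=14]  = 28; F = -J - 3*G - 1  [with J=-10, G=28]  = -75.
Change = -81 − (-75) = -6.

-6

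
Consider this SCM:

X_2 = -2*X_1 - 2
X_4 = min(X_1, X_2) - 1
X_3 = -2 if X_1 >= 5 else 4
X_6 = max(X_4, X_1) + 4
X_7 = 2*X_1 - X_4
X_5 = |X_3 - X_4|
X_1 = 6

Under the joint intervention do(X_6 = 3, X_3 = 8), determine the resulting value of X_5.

23

Under do(X_6 = 3, X_3 = 8), each intervened variable's structural equation is replaced by its fixed value.
X_2 = -2*X_1 - 2  [with X_1=6]  = -14
X_4 = min(X_1, X_2) - 1  [with X_1=6, X_2=-14]  = -15
X_5 = |X_3 - X_4|  [with X_3=8, X_4=-15]  = 23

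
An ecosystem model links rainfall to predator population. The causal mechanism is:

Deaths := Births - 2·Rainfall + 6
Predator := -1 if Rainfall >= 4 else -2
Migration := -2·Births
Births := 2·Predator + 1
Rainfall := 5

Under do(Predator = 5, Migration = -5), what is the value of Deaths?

7

The joint intervention fixes Predator = 5, Migration = -5, removing each variable's own equation.
Births = 2·Predator + 1  [with Predator=5]  = 11
Deaths = Births - 2·Rainfall + 6  [with Births=11, Rainfall=5]  = 7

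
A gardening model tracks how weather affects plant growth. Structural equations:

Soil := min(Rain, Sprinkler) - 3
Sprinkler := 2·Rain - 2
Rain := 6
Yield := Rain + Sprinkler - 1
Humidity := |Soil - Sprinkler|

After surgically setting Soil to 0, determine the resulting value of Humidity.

10

The intervention breaks the incoming arrows to Soil: Soil := min(Rain, Sprinkler) - 3 no longer applies, and Soil = 0.
Sprinkler = 2·Rain - 2  [with Rain=6]  = 10
Humidity = |Soil - Sprinkler|  [with Soil=0, Sprinkler=10]  = 10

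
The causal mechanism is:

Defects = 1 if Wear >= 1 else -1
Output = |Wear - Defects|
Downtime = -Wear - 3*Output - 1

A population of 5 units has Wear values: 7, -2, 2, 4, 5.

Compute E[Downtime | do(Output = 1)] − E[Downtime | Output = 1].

do(Output=1) breaks Output's dependence on Wear. With Output=1 fixed, Downtime across the units is -11, -2, -6, -8, -9, mean -7.2.
Conditioning on Output=1 selects the 2 unit(s) with Wear ∈ {-2, 2}. Their Downtime values: -2, -6. Mean = -4.
Difference = -7.2 − (-4) = -3.2.

-3.2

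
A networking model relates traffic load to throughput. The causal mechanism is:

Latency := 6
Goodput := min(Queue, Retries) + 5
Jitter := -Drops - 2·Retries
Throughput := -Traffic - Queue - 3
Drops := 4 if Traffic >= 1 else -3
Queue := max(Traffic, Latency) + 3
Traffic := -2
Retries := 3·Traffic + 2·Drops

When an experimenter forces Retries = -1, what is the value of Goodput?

4

do(Retries=-1) replaces the equation Retries := 3·Traffic + 2·Drops with the constant Retries = -1.
Queue = max(Traffic, Latency) + 3  [with Traffic=-2, Latency=6]  = 9
Goodput = min(Queue, Retries) + 5  [with Queue=9, Retries=-1]  = 4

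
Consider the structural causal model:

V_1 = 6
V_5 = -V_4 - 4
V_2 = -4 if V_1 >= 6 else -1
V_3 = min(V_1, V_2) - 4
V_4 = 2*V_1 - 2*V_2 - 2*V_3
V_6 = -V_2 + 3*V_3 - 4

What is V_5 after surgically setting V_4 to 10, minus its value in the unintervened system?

Intervening sets V_4 = 10 and removes its equation (V_4 = 2*V_1 - 2*V_2 - 2*V_3).
V_5 = -V_4 - 4  [with V_4=10]  = -14
Without intervention: V_2 = -4 if V_1 >= 6 else -1  [with V_1=6]  = -4; V_3 = min(V_1, V_2) - 4  [with V_1=6, V_2=-4]  = -8; V_4 = 2*V_1 - 2*V_2 - 2*V_3  [with V_1=6, V_2=-4, V_3=-8]  = 36; V_5 = -V_4 - 4  [with V_4=36]  = -40.
Change = -14 − (-40) = 26.

26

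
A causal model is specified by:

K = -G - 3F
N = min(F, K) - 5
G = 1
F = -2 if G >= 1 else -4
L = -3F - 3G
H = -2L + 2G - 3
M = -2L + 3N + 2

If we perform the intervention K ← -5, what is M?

Under do(K=-5), the mechanism K = -G - 3F is discarded; K is fixed at -5.
F = -2 if G >= 1 else -4  [with G=1]  = -2
L = -3F - 3G  [with F=-2, G=1]  = 3
N = min(F, K) - 5  [with F=-2, K=-5]  = -10
M = -2L + 3N + 2  [with L=3, N=-10]  = -34

-34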